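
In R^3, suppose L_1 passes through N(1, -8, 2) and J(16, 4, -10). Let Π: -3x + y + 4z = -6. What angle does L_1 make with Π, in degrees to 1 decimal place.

44.5

A direction vector for L_1 is J − N = (15, 12, -12).
sin θ = |n·v| / (|n||v|) = |-81| / (√26 · √513) = 0.70136.
θ ≈ 44.5°.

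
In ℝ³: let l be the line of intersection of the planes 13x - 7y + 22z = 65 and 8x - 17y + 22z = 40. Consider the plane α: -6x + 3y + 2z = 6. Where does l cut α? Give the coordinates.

(1, 2, 3)

Direction of l: (13, -7, 22) × (8, -17, 22) = (220, -110, -165).
A point on l: solving the two plane equations with x = -3 gives (-3, 4, 6).
Substitute r = (-3, 4, 6) + t(220, -110, -165) into the plane: 42 + (-1980)t = 6, so t = 1/55.
Intersection: (-3, 4, 6) + (1/55)·(220, -110, -165) = (1, 2, 3).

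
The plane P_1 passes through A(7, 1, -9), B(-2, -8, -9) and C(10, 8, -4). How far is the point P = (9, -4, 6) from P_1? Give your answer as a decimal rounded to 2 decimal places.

AB = (-9, -9, 0), AC = (3, 7, 5); a normal to P_1 is AB × AC = (-45, 45, -36).
Using A: P_1 has equation -45x + 45y - 36z = 54.
n·P − d = (-45)·(9) + (45)·(-4) + (-36)·(6) − 54 = -855; |n| = √5346.
Distance = |-855| / √5346 = 855/√5346 ≈ 11.69.

11.69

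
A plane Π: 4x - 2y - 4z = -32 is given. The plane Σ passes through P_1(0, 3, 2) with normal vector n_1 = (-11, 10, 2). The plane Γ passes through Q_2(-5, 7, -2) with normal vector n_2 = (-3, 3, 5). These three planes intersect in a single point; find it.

Σ: n_1·r = n_1·P_1 gives -11x + 10y + 2z = 34.
Γ: n_2·r = n_2·Q_2 gives -3x + 3y + 5z = 26.
Solving the 3×3 linear system 4x - 2y - 4z = -32, -11x + 10y + 2z = 34, -3x + 3y + 5z = 26 (e.g. by elimination or Cramer's rule, determinant = 90) gives (-6, -4, 4).

(-6, -4, 4)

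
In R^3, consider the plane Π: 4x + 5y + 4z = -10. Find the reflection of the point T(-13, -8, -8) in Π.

λ = (n·T − d)/|n|² = (-124 − (-10))/57 = -2.
Reflection = T − 2λn = (-13, -8, -8) − (-4)·(4, 5, 4) = (3, 12, 8).

(3, 12, 8)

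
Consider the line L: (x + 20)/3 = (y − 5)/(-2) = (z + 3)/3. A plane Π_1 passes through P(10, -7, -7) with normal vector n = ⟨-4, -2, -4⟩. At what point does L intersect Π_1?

(-8, -3, 9)

L has direction (3, -2, 3) through (-20, 5, -3).
Π_1: n·r = n·P gives -4x - 2y - 4z = 2.
Substitute r = (-20, 5, -3) + t(3, -2, 3) into the plane: 82 + (-20)t = 2, so t = 4.
Intersection: (-20, 5, -3) + 4·(3, -2, 3) = (-8, -3, 9).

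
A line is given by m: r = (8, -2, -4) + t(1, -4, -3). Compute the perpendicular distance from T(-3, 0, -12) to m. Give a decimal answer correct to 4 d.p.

13.7127

Taking (8, -2, -4) on m with direction v = (1, -4, -3): w = T − (8, -2, -4) = (-11, 2, -8), and w × v = (-38, -41, 42).
Distance = |w × v| / |v| = √4889 / √26 ≈ 13.7127.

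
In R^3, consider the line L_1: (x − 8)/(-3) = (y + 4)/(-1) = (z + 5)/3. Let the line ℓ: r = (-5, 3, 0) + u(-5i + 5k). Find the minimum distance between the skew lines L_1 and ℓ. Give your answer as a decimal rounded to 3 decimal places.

L_1 has direction (-3, -1, 3) through (8, -4, -5).
Common perpendicular direction n = (-3, -1, 3) × (-5, 0, 5) = (-5, 0, -5).
With w = (-5, 3, 0) − (8, -4, -5) = (-13, 7, 5), w · n = 40.
Distance = |w · n| / |n| = |40| / √50 ≈ 5.657.

5.657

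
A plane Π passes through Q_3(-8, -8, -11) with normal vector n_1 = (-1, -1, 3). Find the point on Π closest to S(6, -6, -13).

Π: n_1·r = n_1·Q_3 gives -x - y + 3z = -17.
Foot = S − λn with λ = (n·S − d)/|n|² = (-39 − (-17))/11 = -2.
Foot = (6, -6, -13) − (-2)·(-1, -1, 3) = (4, -8, -7).

(4, -8, -7)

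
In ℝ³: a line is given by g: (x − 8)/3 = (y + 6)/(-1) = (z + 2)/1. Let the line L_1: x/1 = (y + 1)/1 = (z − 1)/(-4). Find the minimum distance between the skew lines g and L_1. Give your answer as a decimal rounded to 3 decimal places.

g has direction (3, -1, 1) through (8, -6, -2).
L_1 has direction (1, 1, -4) through (0, -1, 1).
Common perpendicular direction n = (3, -1, 1) × (1, 1, -4) = (3, 13, 4).
With w = (0, -1, 1) − (8, -6, -2) = (-8, 5, 3), w · n = 53.
Distance = |w · n| / |n| = |53| / √194 ≈ 3.805.

3.805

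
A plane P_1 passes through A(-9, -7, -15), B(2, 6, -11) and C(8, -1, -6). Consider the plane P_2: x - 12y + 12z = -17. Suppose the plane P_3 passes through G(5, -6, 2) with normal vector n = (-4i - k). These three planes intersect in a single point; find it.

(7, -4, -6)

AB = (11, 13, 4), AC = (17, 6, 9); a normal to P_1 is AB × AC = (93, -31, -155).
Using A: P_1 has equation 93x - 31y - 155z = 1705.
P_3: n·r = n·G gives -4x - z = -22.
Solving the 3×3 linear system 93x - 31y - 155z = 1705, x - 12y + 12z = -17, -4x - z = -22 (e.g. by elimination or Cramer's rule, determinant = 10013) gives (7, -4, -6).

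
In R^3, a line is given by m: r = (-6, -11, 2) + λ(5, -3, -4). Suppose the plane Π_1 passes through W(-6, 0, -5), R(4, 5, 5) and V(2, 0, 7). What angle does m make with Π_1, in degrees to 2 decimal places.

84.09

WR = (10, 5, 10), WV = (8, 0, 12); a normal to Π_1 is WR × WV = (60, -40, -40).
Using W: Π_1 has equation 60x - 40y - 40z = -160.
sin θ = |n·v| / (|n||v|) = |580| / (√6800 · √50) = 0.99469.
θ ≈ 84.09°.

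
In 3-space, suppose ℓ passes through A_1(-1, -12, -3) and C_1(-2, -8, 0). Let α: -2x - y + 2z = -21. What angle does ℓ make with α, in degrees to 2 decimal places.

A direction vector for ℓ is C_1 − A_1 = (-1, 4, 3).
sin θ = |n·v| / (|n||v|) = |4| / (√9 · √26) = 0.26149.
θ ≈ 15.16°.

15.16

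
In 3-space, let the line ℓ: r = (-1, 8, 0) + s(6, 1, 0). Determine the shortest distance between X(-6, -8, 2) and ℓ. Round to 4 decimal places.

15.0934

Taking (-1, 8, 0) on ℓ with direction v = (6, 1, 0): w = X − (-1, 8, 0) = (-5, -16, 2), and w × v = (-2, 12, 91).
Distance = |w × v| / |v| = √8429 / √37 ≈ 15.0934.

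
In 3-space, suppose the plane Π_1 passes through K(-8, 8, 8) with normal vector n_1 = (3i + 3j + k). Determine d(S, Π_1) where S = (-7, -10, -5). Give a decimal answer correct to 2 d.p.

Π_1: n_1·r = n_1·K gives 3x + 3y + z = 8.
n·S − d = (3)·(-7) + (3)·(-10) + (1)·(-5) − 8 = -64; |n| = √19.
Distance = |-64| / √19 = 64/√19 ≈ 14.68.

14.68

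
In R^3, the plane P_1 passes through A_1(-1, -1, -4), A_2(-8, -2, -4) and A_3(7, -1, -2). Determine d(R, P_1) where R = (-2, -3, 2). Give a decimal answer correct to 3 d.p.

1.354

A_1A_2 = (-7, -1, 0), A_1A_3 = (8, 0, 2); a normal to P_1 is A_1A_2 × A_1A_3 = (-2, 14, 8).
Using A_1: P_1 has equation -2x + 14y + 8z = -44.
n·R − d = (-2)·(-2) + (14)·(-3) + (8)·(2) − (-44) = 22; |n| = √264.
Distance = |22| / √264 = 22/√264 ≈ 1.354.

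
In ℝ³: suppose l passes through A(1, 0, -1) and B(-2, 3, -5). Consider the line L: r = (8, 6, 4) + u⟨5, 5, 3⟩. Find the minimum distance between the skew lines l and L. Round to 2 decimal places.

0.30

A direction vector for l is B − A = (-3, 3, -4).
Common perpendicular direction n = (-3, 3, -4) × (5, 5, 3) = (29, -11, -30).
With w = (8, 6, 4) − (1, 0, -1) = (7, 6, 5), w · n = -13.
Distance = |w · n| / |n| = |-13| / √1862 ≈ 0.30.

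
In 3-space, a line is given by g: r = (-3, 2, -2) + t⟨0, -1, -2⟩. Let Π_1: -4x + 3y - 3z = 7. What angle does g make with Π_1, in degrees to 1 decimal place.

13.3

sin θ = |n·v| / (|n||v|) = |3| / (√34 · √5) = 0.23009.
θ ≈ 13.3°.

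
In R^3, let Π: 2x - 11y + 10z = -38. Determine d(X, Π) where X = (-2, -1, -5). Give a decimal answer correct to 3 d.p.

0.333

n·X − d = (2)·(-2) + (-11)·(-1) + (10)·(-5) − (-38) = -5; |n| = √225.
Distance = |-5| / √225 = 5/√225 ≈ 0.333.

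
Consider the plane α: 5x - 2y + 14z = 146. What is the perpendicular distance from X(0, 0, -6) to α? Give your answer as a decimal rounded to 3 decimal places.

n·X − d = (5)·(0) + (-2)·(0) + (14)·(-6) − 146 = -230; |n| = √225.
Distance = |-230| / √225 = 230/√225 ≈ 15.333.

15.333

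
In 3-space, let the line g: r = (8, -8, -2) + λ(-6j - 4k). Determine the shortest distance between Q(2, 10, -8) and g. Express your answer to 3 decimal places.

Taking (8, -8, -2) on g with direction v = (0, -6, -4): w = Q − (8, -8, -2) = (-6, 18, -6), and w × v = (-108, -24, 36).
Distance = |w × v| / |v| = √13536 / √52 ≈ 16.134.

16.134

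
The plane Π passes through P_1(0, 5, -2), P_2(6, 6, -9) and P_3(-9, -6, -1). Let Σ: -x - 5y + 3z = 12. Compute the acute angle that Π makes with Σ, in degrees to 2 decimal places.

P_1P_2 = (6, 1, -7), P_1P_3 = (-9, -11, 1); a normal to Π is P_1P_2 × P_1P_3 = (-76, 57, -57).
Using P_1: Π has equation -76x + 57y - 57z = 399.
cos θ = |n₁·n₂| / (|n₁||n₂|) = |-380| / (√12274 · √35).
θ = arccos(0.57977) ≈ 54.57°.

54.57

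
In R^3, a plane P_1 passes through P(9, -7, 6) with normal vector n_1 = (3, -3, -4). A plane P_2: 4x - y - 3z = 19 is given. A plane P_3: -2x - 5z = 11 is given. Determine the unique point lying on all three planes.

(2, -2, -3)

P_1: n_1·r = n_1·P gives 3x - 3y - 4z = 24.
Solving the 3×3 linear system 3x - 3y - 4z = 24, 4x - y - 3z = 19, -2x - 5z = 11 (e.g. by elimination or Cramer's rule, determinant = -55) gives (2, -2, -3).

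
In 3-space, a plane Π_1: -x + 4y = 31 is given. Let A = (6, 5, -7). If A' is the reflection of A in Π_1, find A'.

(4, 13, -7)

λ = (n·A − d)/|n|² = (14 − 31)/17 = -1.
Reflection = A − 2λn = (6, 5, -7) − (-2)·(-1, 4, 0) = (4, 13, -7).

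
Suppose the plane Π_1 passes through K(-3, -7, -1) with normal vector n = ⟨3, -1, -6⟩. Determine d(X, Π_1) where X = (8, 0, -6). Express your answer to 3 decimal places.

Π_1: n·r = n·K gives 3x - y - 6z = 4.
n·X − d = (3)·(8) + (-1)·(0) + (-6)·(-6) − 4 = 56; |n| = √46.
Distance = |56| / √46 = 56/√46 ≈ 8.257.

8.257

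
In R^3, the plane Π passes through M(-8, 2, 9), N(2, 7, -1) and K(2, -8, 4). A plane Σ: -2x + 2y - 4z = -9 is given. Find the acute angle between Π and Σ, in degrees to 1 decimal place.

MN = (10, 5, -10), MK = (10, -10, -5); a normal to Π is MN × MK = (-125, -50, -150).
Using M: Π has equation -125x - 50y - 150z = -450.
cos θ = |n₁·n₂| / (|n₁||n₂|) = |750| / (√40625 · √24).
θ = arccos(0.75955) ≈ 40.6°.

40.6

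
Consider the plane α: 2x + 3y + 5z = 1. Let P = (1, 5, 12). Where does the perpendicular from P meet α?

Foot = P − λn with λ = (n·P − d)/|n|² = (77 − 1)/38 = 2.
Foot = (1, 5, 12) − 2·(2, 3, 5) = (-3, -1, 2).

(-3, -1, 2)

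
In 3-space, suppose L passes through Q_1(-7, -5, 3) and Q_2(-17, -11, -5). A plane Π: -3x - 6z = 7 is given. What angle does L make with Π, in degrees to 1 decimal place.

55.3

A direction vector for L is Q_2 − Q_1 = (-10, -6, -8).
sin θ = |n·v| / (|n||v|) = |78| / (√45 · √200) = 0.82219.
θ ≈ 55.3°.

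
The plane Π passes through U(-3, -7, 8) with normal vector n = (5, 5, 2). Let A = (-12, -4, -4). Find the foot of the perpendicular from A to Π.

Π: n·r = n·U gives 5x + 5y + 2z = -34.
Foot = A − λn with λ = (n·A − d)/|n|² = (-88 − (-34))/54 = -1.
Foot = (-12, -4, -4) − (-1)·(5, 5, 2) = (-7, 1, -2).

(-7, 1, -2)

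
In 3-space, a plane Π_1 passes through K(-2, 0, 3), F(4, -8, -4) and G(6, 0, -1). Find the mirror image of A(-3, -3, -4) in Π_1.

(1, -7, 4)

KF = (6, -8, -7), KG = (8, 0, -4); a normal to Π_1 is KF × KG = (32, -32, 64).
Using K: Π_1 has equation 32x - 32y + 64z = 128.
λ = (n·A − d)/|n|² = (-256 − 128)/6144 = -1/16.
Reflection = A − 2λn = (-3, -3, -4) − (-1/8)·(32, -32, 64) = (1, -7, 4).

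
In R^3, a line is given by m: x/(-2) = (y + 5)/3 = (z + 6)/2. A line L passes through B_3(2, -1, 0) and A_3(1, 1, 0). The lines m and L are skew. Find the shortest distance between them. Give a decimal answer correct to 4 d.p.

m has direction (-2, 3, 2) through (0, -5, -6).
A direction vector for L is A_3 − B_3 = (-1, 2, 0).
Common perpendicular direction n = (-2, 3, 2) × (-1, 2, 0) = (-4, -2, -1).
With w = (2, -1, 0) − (0, -5, -6) = (2, 4, 6), w · n = -22.
Distance = |w · n| / |n| = |-22| / √21 ≈ 4.8008.

4.8008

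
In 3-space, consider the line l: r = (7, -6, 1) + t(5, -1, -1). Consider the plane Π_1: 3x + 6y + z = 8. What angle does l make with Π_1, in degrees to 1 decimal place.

sin θ = |n·v| / (|n||v|) = |8| / (√46 · √27) = 0.22700.
θ ≈ 13.1°.

13.1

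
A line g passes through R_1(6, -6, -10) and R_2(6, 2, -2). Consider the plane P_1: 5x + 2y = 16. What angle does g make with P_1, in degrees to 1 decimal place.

15.2

A direction vector for g is R_2 − R_1 = (0, 8, 8).
sin θ = |n·v| / (|n||v|) = |16| / (√29 · √128) = 0.26261.
θ ≈ 15.2°.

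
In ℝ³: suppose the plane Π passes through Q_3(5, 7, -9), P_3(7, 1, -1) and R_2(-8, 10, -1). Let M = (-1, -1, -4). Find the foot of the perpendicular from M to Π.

Q_3P_3 = (2, -6, 8), Q_3R_2 = (-13, 3, 8); a normal to Π is Q_3P_3 × Q_3R_2 = (-72, -120, -72).
Using Q_3: Π has equation -72x - 120y - 72z = -552.
Foot = M − λn with λ = (n·M − d)/|n|² = (480 − (-552))/24768 = 1/24.
Foot = (-1, -1, -4) − (1/24)·(-72, -120, -72) = (2, 4, -1).

(2, 4, -1)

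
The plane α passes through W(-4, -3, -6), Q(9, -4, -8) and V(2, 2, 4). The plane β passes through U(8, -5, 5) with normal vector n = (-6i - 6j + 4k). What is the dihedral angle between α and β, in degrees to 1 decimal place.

WQ = (13, -1, -2), WV = (6, 5, 10); a normal to α is WQ × WV = (0, -142, 71).
Using W: α has equation -142y + 71z = 0.
β: n·r = n·U gives -6x - 6y + 4z = 2.
cos θ = |n₁·n₂| / (|n₁||n₂|) = |1136| / (√25205 · √88).
θ = arccos(0.76277) ≈ 40.3°.

40.3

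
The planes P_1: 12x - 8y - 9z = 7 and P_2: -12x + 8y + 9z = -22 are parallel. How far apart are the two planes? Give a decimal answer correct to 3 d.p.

Rescale P_2 by 1/(-1): 12x - 8y - 9z = 22. Then distance = |7 − 22| / √289 ≈ 0.882.

0.882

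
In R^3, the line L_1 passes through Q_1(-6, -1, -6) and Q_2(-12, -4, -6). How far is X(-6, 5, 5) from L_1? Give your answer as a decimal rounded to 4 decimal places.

A direction vector for L_1 is Q_2 − Q_1 = (-6, -3, 0).
Taking (-6, -1, -6) on L_1 with direction v = (-6, -3, 0): w = X − (-6, -1, -6) = (0, 6, 11), and w × v = (33, -66, 36).
Distance = |w × v| / |v| = √6741 / √45 ≈ 12.2393.

12.2393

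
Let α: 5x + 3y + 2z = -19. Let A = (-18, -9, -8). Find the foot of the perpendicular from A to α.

(-3, 0, -2)

Foot = A − λn with λ = (n·A − d)/|n|² = (-133 − (-19))/38 = -3.
Foot = (-18, -9, -8) − (-3)·(5, 3, 2) = (-3, 0, -2).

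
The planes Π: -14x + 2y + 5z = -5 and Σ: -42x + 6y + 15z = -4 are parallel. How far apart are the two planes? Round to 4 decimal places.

0.2444

Rescale Σ by 1/3: -14x + 2y + 5z = -4/3. Then distance = |-5 − (-4/3)| / √225 ≈ 0.2444.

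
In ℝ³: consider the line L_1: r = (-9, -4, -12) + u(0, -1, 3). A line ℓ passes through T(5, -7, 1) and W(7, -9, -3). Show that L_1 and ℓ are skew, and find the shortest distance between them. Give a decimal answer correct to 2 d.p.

A direction vector for ℓ is W − T = (2, -2, -4).
Common perpendicular direction n = (0, -1, 3) × (2, -2, -4) = (10, 6, 2).
With w = (5, -7, 1) − (-9, -4, -12) = (14, -3, 13), w · n = 148.
Since n ≠ 0 the lines are not parallel, and w · n = 148 ≠ 0 so they do not intersect; hence they are skew.
Distance = |w · n| / |n| = |148| / √140 ≈ 12.51.

12.51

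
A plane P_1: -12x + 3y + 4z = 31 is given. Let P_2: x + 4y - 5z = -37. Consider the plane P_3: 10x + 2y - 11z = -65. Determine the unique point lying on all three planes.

(-4, -7, 1)

Solving the 3×3 linear system -12x + 3y + 4z = 31, x + 4y - 5z = -37, 10x + 2y - 11z = -65 (e.g. by elimination or Cramer's rule, determinant = 139) gives (-4, -7, 1).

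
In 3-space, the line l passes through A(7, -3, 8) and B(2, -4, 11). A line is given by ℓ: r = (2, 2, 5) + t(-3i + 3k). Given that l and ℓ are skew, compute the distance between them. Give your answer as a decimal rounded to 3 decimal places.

7.348

A direction vector for l is B − A = (-5, -1, 3).
Common perpendicular direction n = (-5, -1, 3) × (-3, 0, 3) = (-3, 6, -3).
With w = (2, 2, 5) − (7, -3, 8) = (-5, 5, -3), w · n = 54.
Distance = |w · n| / |n| = |54| / √54 ≈ 7.348.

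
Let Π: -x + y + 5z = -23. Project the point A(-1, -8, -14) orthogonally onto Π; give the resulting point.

(-3, -6, -4)

Foot = A − λn with λ = (n·A − d)/|n|² = (-77 − (-23))/27 = -2.
Foot = (-1, -8, -14) − (-2)·(-1, 1, 5) = (-3, -6, -4).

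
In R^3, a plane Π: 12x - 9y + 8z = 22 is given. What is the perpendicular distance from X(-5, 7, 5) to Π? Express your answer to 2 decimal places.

n·X − d = (12)·(-5) + (-9)·(7) + (8)·(5) − 22 = -105; |n| = √289.
Distance = |-105| / √289 = 105/√289 ≈ 6.18.

6.18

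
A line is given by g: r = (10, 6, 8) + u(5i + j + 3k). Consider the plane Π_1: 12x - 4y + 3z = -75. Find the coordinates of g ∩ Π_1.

Substitute r = (10, 6, 8) + t(5, 1, 3) into the plane: 120 + 65t = -75, so t = -3.
Intersection: (10, 6, 8) + (-3)·(5, 1, 3) = (-5, 3, -1).

(-5, 3, -1)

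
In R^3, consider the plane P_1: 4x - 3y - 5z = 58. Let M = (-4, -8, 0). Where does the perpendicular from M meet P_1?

(0, -11, -5)

Foot = M − λn with λ = (n·M − d)/|n|² = (8 − 58)/50 = -1.
Foot = (-4, -8, 0) − (-1)·(4, -3, -5) = (0, -11, -5).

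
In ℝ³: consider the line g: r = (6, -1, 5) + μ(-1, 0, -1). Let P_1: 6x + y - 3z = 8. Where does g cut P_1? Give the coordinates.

Substitute r = (6, -1, 5) + t(-1, 0, -1) into the plane: 20 + (-3)t = 8, so t = 4.
Intersection: (6, -1, 5) + 4·(-1, 0, -1) = (2, -1, 1).

(2, -1, 1)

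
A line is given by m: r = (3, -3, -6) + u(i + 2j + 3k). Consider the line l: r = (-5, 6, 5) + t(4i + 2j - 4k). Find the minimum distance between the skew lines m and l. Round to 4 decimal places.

Common perpendicular direction n = (1, 2, 3) × (4, 2, -4) = (-14, 16, -6).
With w = (-5, 6, 5) − (3, -3, -6) = (-8, 9, 11), w · n = 190.
Distance = |w · n| / |n| = |190| / √488 ≈ 8.6009.

8.6009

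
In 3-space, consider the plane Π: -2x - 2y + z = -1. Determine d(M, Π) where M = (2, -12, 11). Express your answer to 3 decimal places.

n·M − d = (-2)·(2) + (-2)·(-12) + (1)·(11) − (-1) = 32; |n| = √9.
Distance = |32| / √9 = 32/√9 ≈ 10.667.

10.667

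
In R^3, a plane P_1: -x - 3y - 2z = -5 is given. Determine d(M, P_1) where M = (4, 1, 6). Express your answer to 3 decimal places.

n·M − d = (-1)·(4) + (-3)·(1) + (-2)·(6) − (-5) = -14; |n| = √14.
Distance = |-14| / √14 = 14/√14 ≈ 3.742.

3.742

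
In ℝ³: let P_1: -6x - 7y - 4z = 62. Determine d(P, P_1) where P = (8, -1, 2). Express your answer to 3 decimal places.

11.045

n·P − d = (-6)·(8) + (-7)·(-1) + (-4)·(2) − 62 = -111; |n| = √101.
Distance = |-111| / √101 = 111/√101 ≈ 11.045.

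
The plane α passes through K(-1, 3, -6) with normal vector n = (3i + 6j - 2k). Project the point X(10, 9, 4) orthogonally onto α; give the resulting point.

(7, 3, 6)

α: n·r = n·K gives 3x + 6y - 2z = 27.
Foot = X − λn with λ = (n·X − d)/|n|² = (76 − 27)/49 = 1.
Foot = (10, 9, 4) − 1·(3, 6, -2) = (7, 3, 6).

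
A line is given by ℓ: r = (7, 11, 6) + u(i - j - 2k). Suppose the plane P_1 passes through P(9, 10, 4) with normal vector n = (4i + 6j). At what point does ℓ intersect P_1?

(6, 12, 8)

P_1: n·r = n·P gives 4x + 6y = 96.
Substitute r = (7, 11, 6) + t(1, -1, -2) into the plane: 94 + (-2)t = 96, so t = -1.
Intersection: (7, 11, 6) + (-1)·(1, -1, -2) = (6, 12, 8).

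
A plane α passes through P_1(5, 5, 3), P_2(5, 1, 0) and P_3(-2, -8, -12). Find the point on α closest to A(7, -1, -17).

(1, -7, -9)

P_1P_2 = (0, -4, -3), P_1P_3 = (-7, -13, -15); a normal to α is P_1P_2 × P_1P_3 = (21, 21, -28).
Using P_1: α has equation 21x + 21y - 28z = 126.
Foot = A − λn with λ = (n·A − d)/|n|² = (602 − 126)/1666 = 2/7.
Foot = (7, -1, -17) − (2/7)·(21, 21, -28) = (1, -7, -9).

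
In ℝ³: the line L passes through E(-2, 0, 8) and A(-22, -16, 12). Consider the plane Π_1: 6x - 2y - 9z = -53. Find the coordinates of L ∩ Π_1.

(3, 4, 7)

A direction vector for L is A − E = (-20, -16, 4).
Substitute r = (-2, 0, 8) + t(-20, -16, 4) into the plane: -84 + (-124)t = -53, so t = -1/4.
Intersection: (-2, 0, 8) + (-1/4)·(-20, -16, 4) = (3, 4, 7).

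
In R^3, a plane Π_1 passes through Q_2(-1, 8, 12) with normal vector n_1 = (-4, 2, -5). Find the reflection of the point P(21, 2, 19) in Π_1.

(-3, 14, -11)

Π_1: n_1·r = n_1·Q_2 gives -4x + 2y - 5z = -40.
λ = (n·P − d)/|n|² = (-175 − (-40))/45 = -3.
Reflection = P − 2λn = (21, 2, 19) − (-6)·(-4, 2, -5) = (-3, 14, -11).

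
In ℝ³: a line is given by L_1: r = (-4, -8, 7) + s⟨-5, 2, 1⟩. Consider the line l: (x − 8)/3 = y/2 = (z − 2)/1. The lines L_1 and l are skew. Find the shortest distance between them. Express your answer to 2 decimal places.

8.05

l has direction (3, 2, 1) through (8, 0, 2).
Common perpendicular direction n = (-5, 2, 1) × (3, 2, 1) = (0, 8, -16).
With w = (8, 0, 2) − (-4, -8, 7) = (12, 8, -5), w · n = 144.
Distance = |w · n| / |n| = |144| / √320 ≈ 8.05.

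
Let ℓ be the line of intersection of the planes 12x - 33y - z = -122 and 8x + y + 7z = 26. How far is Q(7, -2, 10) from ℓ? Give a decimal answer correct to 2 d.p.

Direction of ℓ: (12, -33, -1) × (8, 1, 7) = (-230, -92, 276).
A point on ℓ: solving the two plane equations with x = 6 gives (6, 6, -4).
Taking (6, 6, -4) on ℓ with direction v = (-230, -92, 276): w = Q − (6, 6, -4) = (1, -8, 14), and w × v = (-920, -3496, -1932).
Distance = |w × v| / |v| = √16801040 / √137540 ≈ 11.05.

11.05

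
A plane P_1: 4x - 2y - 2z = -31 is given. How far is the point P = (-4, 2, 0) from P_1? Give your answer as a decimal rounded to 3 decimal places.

2.245

n·P − d = (4)·(-4) + (-2)·(2) + (-2)·(0) − (-31) = 11; |n| = √24.
Distance = |11| / √24 = 11/√24 ≈ 2.245.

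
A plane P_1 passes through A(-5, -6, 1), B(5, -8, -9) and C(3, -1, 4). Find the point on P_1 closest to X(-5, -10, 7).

AB = (10, -2, -10), AC = (8, 5, 3); a normal to P_1 is AB × AC = (44, -110, 66).
Using A: P_1 has equation 44x - 110y + 66z = 506.
Foot = X − λn with λ = (n·X − d)/|n|² = (1342 − 506)/18392 = 1/22.
Foot = (-5, -10, 7) − (1/22)·(44, -110, 66) = (-7, -5, 4).

(-7, -5, 4)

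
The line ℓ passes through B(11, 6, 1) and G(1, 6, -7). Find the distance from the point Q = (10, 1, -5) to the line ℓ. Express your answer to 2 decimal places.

6.44

A direction vector for ℓ is G − B = (-10, 0, -8).
Taking (11, 6, 1) on ℓ with direction v = (-10, 0, -8): w = Q − (11, 6, 1) = (-1, -5, -6), and w × v = (40, 52, -50).
Distance = |w × v| / |v| = √6804 / √164 ≈ 6.44.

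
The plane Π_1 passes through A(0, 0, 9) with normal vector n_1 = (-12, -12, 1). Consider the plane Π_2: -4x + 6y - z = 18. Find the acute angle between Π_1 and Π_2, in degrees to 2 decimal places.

78.35

Π_1: n_1·r = n_1·A gives -12x - 12y + z = 9.
cos θ = |n₁·n₂| / (|n₁||n₂|) = |-25| / (√289 · √53).
θ = arccos(0.20200) ≈ 78.35°.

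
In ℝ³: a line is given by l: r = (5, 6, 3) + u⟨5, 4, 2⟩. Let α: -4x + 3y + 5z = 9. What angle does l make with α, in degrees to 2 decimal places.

2.42

sin θ = |n·v| / (|n||v|) = |2| / (√50 · √45) = 0.04216.
θ ≈ 2.42°.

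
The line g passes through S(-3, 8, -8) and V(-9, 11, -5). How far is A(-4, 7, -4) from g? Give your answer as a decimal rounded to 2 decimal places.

3.72

A direction vector for g is V − S = (-6, 3, 3).
Taking (-3, 8, -8) on g with direction v = (-6, 3, 3): w = A − (-3, 8, -8) = (-1, -1, 4), and w × v = (-15, -21, -9).
Distance = |w × v| / |v| = √747 / √54 ≈ 3.72.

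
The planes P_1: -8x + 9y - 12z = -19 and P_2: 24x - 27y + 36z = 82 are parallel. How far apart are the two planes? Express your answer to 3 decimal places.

Rescale P_2 by 1/(-3): -8x + 9y - 12z = -82/3. Then distance = |-19 − (-82/3)| / √289 ≈ 0.490.

0.490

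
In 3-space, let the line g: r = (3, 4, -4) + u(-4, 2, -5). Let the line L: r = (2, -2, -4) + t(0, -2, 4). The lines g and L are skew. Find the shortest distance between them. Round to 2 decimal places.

Common perpendicular direction n = (-4, 2, -5) × (0, -2, 4) = (-2, 16, 8).
With w = (2, -2, -4) − (3, 4, -4) = (-1, -6, 0), w · n = -94.
Distance = |w · n| / |n| = |-94| / √324 ≈ 5.22.

5.22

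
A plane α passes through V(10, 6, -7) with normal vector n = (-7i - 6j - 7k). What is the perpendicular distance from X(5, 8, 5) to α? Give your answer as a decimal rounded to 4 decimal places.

α: n·r = n·V gives -7x - 6y - 7z = -57.
n·X − d = (-7)·(5) + (-6)·(8) + (-7)·(5) − (-57) = -61; |n| = √134.
Distance = |-61| / √134 = 61/√134 ≈ 5.2696.

5.2696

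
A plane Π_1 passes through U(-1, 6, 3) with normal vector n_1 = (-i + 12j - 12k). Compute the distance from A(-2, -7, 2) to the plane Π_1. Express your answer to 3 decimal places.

Π_1: n_1·r = n_1·U gives -x + 12y - 12z = 37.
n·A − d = (-1)·(-2) + (12)·(-7) + (-12)·(2) − 37 = -143; |n| = √289.
Distance = |-143| / √289 = 143/√289 ≈ 8.412.

8.412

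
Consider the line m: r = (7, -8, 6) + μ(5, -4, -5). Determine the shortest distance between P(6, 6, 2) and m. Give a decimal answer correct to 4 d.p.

13.6942

Taking (7, -8, 6) on m with direction v = (5, -4, -5): w = P − (7, -8, 6) = (-1, 14, -4), and w × v = (-86, -25, -66).
Distance = |w × v| / |v| = √12377 / √66 ≈ 13.6942.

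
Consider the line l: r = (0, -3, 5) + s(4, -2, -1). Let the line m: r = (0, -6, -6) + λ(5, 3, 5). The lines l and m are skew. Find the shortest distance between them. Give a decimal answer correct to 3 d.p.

4.908

Common perpendicular direction n = (4, -2, -1) × (5, 3, 5) = (-7, -25, 22).
With w = (0, -6, -6) − (0, -3, 5) = (0, -3, -11), w · n = -167.
Distance = |w · n| / |n| = |-167| / √1158 ≈ 4.908.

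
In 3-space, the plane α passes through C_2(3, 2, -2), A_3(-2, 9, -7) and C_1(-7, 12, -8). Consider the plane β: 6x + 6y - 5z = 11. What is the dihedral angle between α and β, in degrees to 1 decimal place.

C_2A_3 = (-5, 7, -5), C_2C_1 = (-10, 10, -6); a normal to α is C_2A_3 × C_2C_1 = (8, 20, 20).
Using C_2: α has equation 8x + 20y + 20z = 24.
cos θ = |n₁·n₂| / (|n₁||n₂|) = |68| / (√864 · √97).
θ = arccos(0.23489) ≈ 76.4°.

76.4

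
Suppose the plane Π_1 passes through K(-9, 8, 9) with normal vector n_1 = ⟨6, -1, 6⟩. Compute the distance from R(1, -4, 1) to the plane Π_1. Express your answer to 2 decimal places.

2.81

Π_1: n_1·r = n_1·K gives 6x - y + 6z = -8.
n·R − d = (6)·(1) + (-1)·(-4) + (6)·(1) − (-8) = 24; |n| = √73.
Distance = |24| / √73 = 24/√73 ≈ 2.81.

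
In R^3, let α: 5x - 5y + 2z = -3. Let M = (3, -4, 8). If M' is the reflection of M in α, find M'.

λ = (n·M − d)/|n|² = (51 − (-3))/54 = 1.
Reflection = M − 2λn = (3, -4, 8) − 2·(5, -5, 2) = (-7, 6, 4).

(-7, 6, 4)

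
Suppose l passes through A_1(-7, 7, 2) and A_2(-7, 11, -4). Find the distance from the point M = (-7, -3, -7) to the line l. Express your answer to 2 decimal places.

A direction vector for l is A_2 − A_1 = (0, 4, -6).
Taking (-7, 7, 2) on l with direction v = (0, 4, -6): w = M − (-7, 7, 2) = (0, -10, -9), and w × v = (96, 0, 0).
Distance = |w × v| / |v| = √9216 / √52 ≈ 13.31.

13.31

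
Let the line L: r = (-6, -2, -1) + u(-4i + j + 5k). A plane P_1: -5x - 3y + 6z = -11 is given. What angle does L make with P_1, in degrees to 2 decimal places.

sin θ = |n·v| / (|n||v|) = |47| / (√70 · √42) = 0.86681.
θ ≈ 60.09°.

60.09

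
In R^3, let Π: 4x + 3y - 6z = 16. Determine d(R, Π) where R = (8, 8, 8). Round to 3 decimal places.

1.024

n·R − d = (4)·(8) + (3)·(8) + (-6)·(8) − 16 = -8; |n| = √61.
Distance = |-8| / √61 = 8/√61 ≈ 1.024.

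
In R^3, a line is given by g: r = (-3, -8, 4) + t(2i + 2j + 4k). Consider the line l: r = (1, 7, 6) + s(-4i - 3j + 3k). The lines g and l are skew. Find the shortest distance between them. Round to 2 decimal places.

8.91

Common perpendicular direction n = (2, 2, 4) × (-4, -3, 3) = (18, -22, 2).
With w = (1, 7, 6) − (-3, -8, 4) = (4, 15, 2), w · n = -254.
Distance = |w · n| / |n| = |-254| / √812 ≈ 8.91.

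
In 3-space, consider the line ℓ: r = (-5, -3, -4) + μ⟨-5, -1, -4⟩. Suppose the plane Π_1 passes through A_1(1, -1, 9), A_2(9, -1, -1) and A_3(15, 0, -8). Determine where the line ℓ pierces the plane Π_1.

(5, -1, 4)

A_1A_2 = (8, 0, -10), A_1A_3 = (14, 1, -17); a normal to Π_1 is A_1A_2 × A_1A_3 = (10, -4, 8).
Using A_1: Π_1 has equation 10x - 4y + 8z = 86.
Substitute r = (-5, -3, -4) + t(-5, -1, -4) into the plane: -70 + (-78)t = 86, so t = -2.
Intersection: (-5, -3, -4) + (-2)·(-5, -1, -4) = (5, -1, 4).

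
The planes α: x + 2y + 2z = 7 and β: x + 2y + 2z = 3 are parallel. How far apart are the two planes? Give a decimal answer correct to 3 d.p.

1.333

Same normal n = (1, 2, 2) with |n| = √9; distance = |7 − 3| / |n| = 4/√9 ≈ 1.333.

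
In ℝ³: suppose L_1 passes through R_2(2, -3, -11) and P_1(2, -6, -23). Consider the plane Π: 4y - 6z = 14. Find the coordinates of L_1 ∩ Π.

(2, -1, -3)

A direction vector for L_1 is P_1 − R_2 = (0, -3, -12).
Substitute r = (2, -3, -11) + t(0, -3, -12) into the plane: 54 + 60t = 14, so t = -2/3.
Intersection: (2, -3, -11) + (-2/3)·(0, -3, -12) = (2, -1, -3).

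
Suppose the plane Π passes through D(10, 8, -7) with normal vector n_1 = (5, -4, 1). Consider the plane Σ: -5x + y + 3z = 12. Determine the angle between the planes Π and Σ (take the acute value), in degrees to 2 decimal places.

47.30

Π: n_1·r = n_1·D gives 5x - 4y + z = 11.
cos θ = |n₁·n₂| / (|n₁||n₂|) = |-26| / (√42 · √35).
θ = arccos(0.67813) ≈ 47.30°.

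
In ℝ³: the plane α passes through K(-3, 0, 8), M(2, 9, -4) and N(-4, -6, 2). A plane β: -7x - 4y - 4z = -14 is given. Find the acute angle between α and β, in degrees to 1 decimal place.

48.7

KM = (5, 9, -12), KN = (-1, -6, -6); a normal to α is KM × KN = (-126, 42, -21).
Using K: α has equation -126x + 42y - 21z = 210.
cos θ = |n₁·n₂| / (|n₁||n₂|) = |798| / (√18081 · √81).
θ = arccos(0.65940) ≈ 48.7°.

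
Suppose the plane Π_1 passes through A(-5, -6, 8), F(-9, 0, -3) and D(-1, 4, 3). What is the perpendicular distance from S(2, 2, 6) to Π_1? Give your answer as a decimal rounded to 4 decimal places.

1.4570

AF = (-4, 6, -11), AD = (4, 10, -5); a normal to Π_1 is AF × AD = (80, -64, -64).
Using A: Π_1 has equation 80x - 64y - 64z = -528.
n·S − d = (80)·(2) + (-64)·(2) + (-64)·(6) − (-528) = 176; |n| = √14592.
Distance = |176| / √14592 = 176/√14592 ≈ 1.4570.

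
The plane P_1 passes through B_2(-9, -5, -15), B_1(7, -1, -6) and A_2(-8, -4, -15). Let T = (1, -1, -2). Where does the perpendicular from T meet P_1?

(4, -4, -6)

B_2B_1 = (16, 4, 9), B_2A_2 = (1, 1, 0); a normal to P_1 is B_2B_1 × B_2A_2 = (-9, 9, 12).
Using B_2: P_1 has equation -9x + 9y + 12z = -144.
Foot = T − λn with λ = (n·T − d)/|n|² = (-42 − (-144))/306 = 1/3.
Foot = (1, -1, -2) − (1/3)·(-9, 9, 12) = (4, -4, -6).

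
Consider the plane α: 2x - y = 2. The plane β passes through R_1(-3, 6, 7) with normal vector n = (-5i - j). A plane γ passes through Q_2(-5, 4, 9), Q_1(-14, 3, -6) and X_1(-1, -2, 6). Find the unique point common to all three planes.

(-1, -4, 3)

β: n·r = n·R_1 gives -5x - y = 9.
Q_2Q_1 = (-9, -1, -15), Q_2X_1 = (4, -6, -3); a normal to γ is Q_2Q_1 × Q_2X_1 = (-87, -87, 58).
Using Q_2: γ has equation -87x - 87y + 58z = 609.
Solving the 3×3 linear system 2x - y = 2, -5x - y = 9, -87x - 87y + 58z = 609 (e.g. by elimination or Cramer's rule, determinant = -406) gives (-1, -4, 3).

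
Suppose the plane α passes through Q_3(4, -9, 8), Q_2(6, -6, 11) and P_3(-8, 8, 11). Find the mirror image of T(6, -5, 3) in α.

(0, -11, 13)

Q_3Q_2 = (2, 3, 3), Q_3P_3 = (-12, 17, 3); a normal to α is Q_3Q_2 × Q_3P_3 = (-42, -42, 70).
Using Q_3: α has equation -42x - 42y + 70z = 770.
λ = (n·T − d)/|n|² = (168 − 770)/8428 = -1/14.
Reflection = T − 2λn = (6, -5, 3) − (-1/7)·(-42, -42, 70) = (0, -11, 13).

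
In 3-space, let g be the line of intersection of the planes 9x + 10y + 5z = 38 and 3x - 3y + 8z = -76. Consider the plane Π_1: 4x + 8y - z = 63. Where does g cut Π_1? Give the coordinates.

Direction of g: (9, 10, 5) × (3, -3, 8) = (95, -57, -57).
A point on g: solving the two plane equations with x = 2 gives (2, 6, -8).
Substitute r = (2, 6, -8) + t(95, -57, -57) into the plane: 64 + (-19)t = 63, so t = 1/19.
Intersection: (2, 6, -8) + (1/19)·(95, -57, -57) = (7, 3, -11).

(7, 3, -11)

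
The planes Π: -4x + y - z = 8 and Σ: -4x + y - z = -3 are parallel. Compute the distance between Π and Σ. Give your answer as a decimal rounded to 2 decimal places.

2.59

Same normal n = (-4, 1, -1) with |n| = √18; distance = |8 − (-3)| / |n| = 11/√18 ≈ 2.59.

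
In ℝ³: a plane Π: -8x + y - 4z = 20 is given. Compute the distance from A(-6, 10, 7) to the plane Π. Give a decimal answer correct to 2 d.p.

n·A − d = (-8)·(-6) + (1)·(10) + (-4)·(7) − 20 = 10; |n| = √81.
Distance = |10| / √81 = 10/√81 ≈ 1.11.

1.11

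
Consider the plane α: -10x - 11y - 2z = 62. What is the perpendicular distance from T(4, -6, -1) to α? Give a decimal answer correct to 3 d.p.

n·T − d = (-10)·(4) + (-11)·(-6) + (-2)·(-1) − 62 = -34; |n| = √225.
Distance = |-34| / √225 = 34/√225 ≈ 2.267.

2.267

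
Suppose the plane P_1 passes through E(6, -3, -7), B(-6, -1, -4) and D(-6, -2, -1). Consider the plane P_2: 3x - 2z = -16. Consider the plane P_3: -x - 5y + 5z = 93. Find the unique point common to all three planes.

EB = (-12, 2, 3), ED = (-12, 1, 6); a normal to P_1 is EB × ED = (9, 36, 12).
Using E: P_1 has equation 9x + 36y + 12z = -138.
Solving the 3×3 linear system 9x + 36y + 12z = -138, 3x - 2z = -16, -x - 5y + 5z = 93 (e.g. by elimination or Cramer's rule, determinant = -738) gives (2, -8, 11).

(2, -8, 11)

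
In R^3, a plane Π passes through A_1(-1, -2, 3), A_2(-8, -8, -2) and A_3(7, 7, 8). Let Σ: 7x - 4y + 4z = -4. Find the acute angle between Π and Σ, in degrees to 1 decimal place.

A_1A_2 = (-7, -6, -5), A_1A_3 = (8, 9, 5); a normal to Π is A_1A_2 × A_1A_3 = (15, -5, -15).
Using A_1: Π has equation 15x - 5y - 15z = -50.
cos θ = |n₁·n₂| / (|n₁||n₂|) = |65| / (√475 · √81).
θ = arccos(0.33138) ≈ 70.6°.

70.6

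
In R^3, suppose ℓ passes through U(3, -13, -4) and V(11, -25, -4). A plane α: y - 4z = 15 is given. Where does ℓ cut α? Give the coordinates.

(-5, -1, -4)

A direction vector for ℓ is V − U = (8, -12, 0).
Substitute r = (3, -13, -4) + t(8, -12, 0) into the plane: 3 + (-12)t = 15, so t = -1.
Intersection: (3, -13, -4) + (-1)·(8, -12, 0) = (-5, -1, -4).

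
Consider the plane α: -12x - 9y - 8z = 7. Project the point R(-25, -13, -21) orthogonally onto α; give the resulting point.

(-1, 5, -5)

Foot = R − λn with λ = (n·R − d)/|n|² = (585 − 7)/289 = 2.
Foot = (-25, -13, -21) − 2·(-12, -9, -8) = (-1, 5, -5).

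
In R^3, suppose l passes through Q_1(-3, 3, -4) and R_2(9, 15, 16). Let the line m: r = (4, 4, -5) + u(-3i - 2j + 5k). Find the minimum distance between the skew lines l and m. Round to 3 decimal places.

A direction vector for l is R_2 − Q_1 = (12, 12, 20).
Common perpendicular direction n = (12, 12, 20) × (-3, -2, 5) = (100, -120, 12).
With w = (4, 4, -5) − (-3, 3, -4) = (7, 1, -1), w · n = 568.
Distance = |w · n| / |n| = |568| / √24544 ≈ 3.626.

3.626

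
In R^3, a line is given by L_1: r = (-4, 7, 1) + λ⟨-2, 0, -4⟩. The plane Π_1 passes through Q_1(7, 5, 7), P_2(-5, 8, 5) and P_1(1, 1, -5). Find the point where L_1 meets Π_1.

Q_1P_2 = (-12, 3, -2), Q_1P_1 = (-6, -4, -12); a normal to Π_1 is Q_1P_2 × Q_1P_1 = (-44, -132, 66).
Using Q_1: Π_1 has equation -44x - 132y + 66z = -506.
Substitute r = (-4, 7, 1) + t(-2, 0, -4) into the plane: -682 + (-176)t = -506, so t = -1.
Intersection: (-4, 7, 1) + (-1)·(-2, 0, -4) = (-2, 7, 5).

(-2, 7, 5)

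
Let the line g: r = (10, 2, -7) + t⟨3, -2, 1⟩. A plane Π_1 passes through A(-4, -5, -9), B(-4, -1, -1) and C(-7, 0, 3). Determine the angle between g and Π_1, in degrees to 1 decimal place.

AB = (0, 4, 8), AC = (-3, 5, 12); a normal to Π_1 is AB × AC = (8, -24, 12).
Using A: Π_1 has equation 8x - 24y + 12z = -20.
sin θ = |n·v| / (|n||v|) = |84| / (√784 · √14) = 0.80178.
θ ≈ 53.3°.

53.3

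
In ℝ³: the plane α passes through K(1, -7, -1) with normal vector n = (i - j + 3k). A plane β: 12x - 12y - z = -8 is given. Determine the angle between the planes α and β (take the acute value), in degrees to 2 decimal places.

68.13

α: n·r = n·K gives x - y + 3z = 5.
cos θ = |n₁·n₂| / (|n₁||n₂|) = |21| / (√11 · √289).
θ = arccos(0.37246) ≈ 68.13°.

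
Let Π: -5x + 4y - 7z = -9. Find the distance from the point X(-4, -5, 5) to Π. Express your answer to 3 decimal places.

n·X − d = (-5)·(-4) + (4)·(-5) + (-7)·(5) − (-9) = -26; |n| = √90.
Distance = |-26| / √90 = 26/√90 ≈ 2.741.

2.741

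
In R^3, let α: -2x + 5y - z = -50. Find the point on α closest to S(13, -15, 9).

Foot = S − λn with λ = (n·S − d)/|n|² = (-110 − (-50))/30 = -2.
Foot = (13, -15, 9) − (-2)·(-2, 5, -1) = (9, -5, 7).

(9, -5, 7)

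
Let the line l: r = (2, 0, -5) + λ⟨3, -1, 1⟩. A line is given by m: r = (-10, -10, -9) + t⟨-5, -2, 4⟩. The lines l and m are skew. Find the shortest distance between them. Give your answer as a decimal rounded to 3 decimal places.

11.697

Common perpendicular direction n = (3, -1, 1) × (-5, -2, 4) = (-2, -17, -11).
With w = (-10, -10, -9) − (2, 0, -5) = (-12, -10, -4), w · n = 238.
Distance = |w · n| / |n| = |238| / √414 ≈ 11.697.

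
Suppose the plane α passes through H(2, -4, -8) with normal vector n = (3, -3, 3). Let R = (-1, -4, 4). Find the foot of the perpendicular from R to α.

(-4, -1, 1)

α: n·r = n·H gives 3x - 3y + 3z = -6.
Foot = R − λn with λ = (n·R − d)/|n|² = (21 − (-6))/27 = 1.
Foot = (-1, -4, 4) − 1·(3, -3, 3) = (-4, -1, 1).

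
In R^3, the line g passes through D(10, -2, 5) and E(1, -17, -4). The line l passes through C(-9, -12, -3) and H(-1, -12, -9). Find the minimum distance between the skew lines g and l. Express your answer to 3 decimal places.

7.198

A direction vector for g is E − D = (-9, -15, -9).
A direction vector for l is H − C = (8, 0, -6).
Common perpendicular direction n = (-9, -15, -9) × (8, 0, -6) = (90, -126, 120).
With w = (-9, -12, -3) − (10, -2, 5) = (-19, -10, -8), w · n = -1410.
Distance = |w · n| / |n| = |-1410| / √38376 ≈ 7.198.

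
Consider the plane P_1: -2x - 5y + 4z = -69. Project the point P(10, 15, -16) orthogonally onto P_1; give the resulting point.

Foot = P − λn with λ = (n·P − d)/|n|² = (-159 − (-69))/45 = -2.
Foot = (10, 15, -16) − (-2)·(-2, -5, 4) = (6, 5, -8).

(6, 5, -8)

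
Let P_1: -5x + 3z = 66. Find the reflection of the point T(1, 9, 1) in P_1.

(-19, 9, 13)

λ = (n·T − d)/|n|² = (-2 − 66)/34 = -2.
Reflection = T − 2λn = (1, 9, 1) − (-4)·(-5, 0, 3) = (-19, 9, 13).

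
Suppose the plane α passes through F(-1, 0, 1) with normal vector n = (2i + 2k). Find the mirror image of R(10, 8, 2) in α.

α: n·r = n·F gives 2x + 2z = 0.
λ = (n·R − d)/|n|² = (24 − 0)/8 = 3.
Reflection = R − 2λn = (10, 8, 2) − 6·(2, 0, 2) = (-2, 8, -10).

(-2, 8, -10)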